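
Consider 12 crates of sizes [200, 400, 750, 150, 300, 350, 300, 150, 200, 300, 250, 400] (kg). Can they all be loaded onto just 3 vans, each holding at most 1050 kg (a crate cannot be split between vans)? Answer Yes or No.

Total = 3750 kg; ⌈3750/1050⌉ = 4.
At least 4 vans are required, but only 3 are allowed.

No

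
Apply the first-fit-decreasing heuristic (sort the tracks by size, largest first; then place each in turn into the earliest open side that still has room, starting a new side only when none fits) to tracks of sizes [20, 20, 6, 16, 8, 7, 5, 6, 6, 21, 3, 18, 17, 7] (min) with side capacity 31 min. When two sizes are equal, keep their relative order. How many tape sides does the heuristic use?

6

Sorted descending: 21, 20, 20, 18, 17, 16, 8, 7, 7, 6, 6, 6, 5, 3.
  21 → side 1 (new)  [load 21/31]
  20 → side 2 (new)  [load 20/31]
  20 → side 3 (new)  [load 20/31]
  18 → side 4 (new)  [load 18/31]
  17 → side 5 (new)  [load 17/31]
  16 → side 6 (new)  [load 16/31]
  8 → side 1  [load 29/31]
  7 → side 2  [load 27/31]
  7 → side 3  [load 27/31]
  6 → side 4  [load 24/31]
  6 → side 4  [load 30/31]
  6 → side 5  [load 23/31]
  5 → side 5  [load 28/31]
  3 → side 2  [load 30/31]
6 tape sides opened.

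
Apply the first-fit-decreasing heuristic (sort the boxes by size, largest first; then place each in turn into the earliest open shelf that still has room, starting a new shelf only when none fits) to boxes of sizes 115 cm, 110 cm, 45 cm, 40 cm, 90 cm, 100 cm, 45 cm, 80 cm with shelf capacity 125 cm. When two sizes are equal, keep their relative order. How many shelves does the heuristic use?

6

Sorted descending: 115, 110, 100, 90, 80, 45, 45, 40.
  115 → shelf 1 (new)  [load 115/125]
  110 → shelf 2 (new)  [load 110/125]
  100 → shelf 3 (new)  [load 100/125]
  90 → shelf 4 (new)  [load 90/125]
  80 → shelf 5 (new)  [load 80/125]
  45 → shelf 5  [load 125/125]
  45 → shelf 6 (new)  [load 45/125]
  40 → shelf 6  [load 85/125]
6 shelves opened.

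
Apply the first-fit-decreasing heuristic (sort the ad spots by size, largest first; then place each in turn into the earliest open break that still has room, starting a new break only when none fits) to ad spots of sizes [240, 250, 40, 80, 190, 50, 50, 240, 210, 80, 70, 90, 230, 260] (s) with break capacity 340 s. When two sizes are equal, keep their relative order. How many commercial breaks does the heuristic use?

Sorted descending: 260, 250, 240, 240, 230, 210, 190, 90, 80, 80, 70, 50, 50, 40.
  260 → break 1 (new)  [load 260/340]
  250 → break 2 (new)  [load 250/340]
  240 → break 3 (new)  [load 240/340]
  240 → break 4 (new)  [load 240/340]
  230 → break 5 (new)  [load 230/340]
  210 → break 6 (new)  [load 210/340]
  190 → break 7 (new)  [load 190/340]
  90 → break 2  [load 340/340]
  80 → break 1  [load 340/340]
  80 → break 3  [load 320/340]
  70 → break 4  [load 310/340]
  50 → break 5  [load 280/340]
  50 → break 5  [load 330/340]
  40 → break 6  [load 250/340]
7 commercial breaks opened.

7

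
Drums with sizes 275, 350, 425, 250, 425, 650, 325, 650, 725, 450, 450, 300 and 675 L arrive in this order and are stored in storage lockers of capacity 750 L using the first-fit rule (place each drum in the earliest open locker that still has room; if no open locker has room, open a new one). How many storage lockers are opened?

  275 → locker 1 (new)  [load 275/750]
  350 → locker 1  [load 625/750]
  425 → locker 2 (new)  [load 425/750]
  250 → locker 2  [load 675/750]
  425 → locker 3 (new)  [load 425/750]
  650 → locker 4 (new)  [load 650/750]
  325 → locker 3  [load 750/750]
  650 → locker 5 (new)  [load 650/750]
  725 → locker 6 (new)  [load 725/750]
  450 → locker 7 (new)  [load 450/750]
  450 → locker 8 (new)  [load 450/750]
  300 → locker 7  [load 750/750]
  675 → locker 9 (new)  [load 675/750]
9 storage lockers opened.

9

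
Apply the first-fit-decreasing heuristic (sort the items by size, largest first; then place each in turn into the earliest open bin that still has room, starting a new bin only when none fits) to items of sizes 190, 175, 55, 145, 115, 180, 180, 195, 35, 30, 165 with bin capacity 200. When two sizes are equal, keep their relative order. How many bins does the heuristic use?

Sorted descending: 195, 190, 180, 180, 175, 165, 145, 115, 55, 35, 30.
  195 → bin 1 (new)  [load 195/200]
  190 → bin 2 (new)  [load 190/200]
  180 → bin 3 (new)  [load 180/200]
  180 → bin 4 (new)  [load 180/200]
  175 → bin 5 (new)  [load 175/200]
  165 → bin 6 (new)  [load 165/200]
  145 → bin 7 (new)  [load 145/200]
  115 → bin 8 (new)  [load 115/200]
  55 → bin 7  [load 200/200]
  35 → bin 6  [load 200/200]
  30 → bin 8  [load 145/200]
8 bins opened.

8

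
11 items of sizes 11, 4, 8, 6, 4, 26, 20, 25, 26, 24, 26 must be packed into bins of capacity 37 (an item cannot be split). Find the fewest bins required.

6

Total = 26 + 26 + 26 + 25 + 24 + 20 + 11 + 8 + 6 + 4 + 4 = 180.
Lower bound: ⌈180/37⌉ = 5 bins.
Also, 6 items each exceed 37/2, and no two of those can share a bin, so at least 6 bins are needed.
A packing using 6 bins:
  bin 1: 26 + 11 = 37
  bin 2: 26 + 8 = 34
  bin 3: 26 + 6 + 4 = 36
  bin 4: 25 + 4 = 29
  bin 5: 24 = 24
  bin 6: 20 = 20
This matches the lower bound, so 6 is optimal.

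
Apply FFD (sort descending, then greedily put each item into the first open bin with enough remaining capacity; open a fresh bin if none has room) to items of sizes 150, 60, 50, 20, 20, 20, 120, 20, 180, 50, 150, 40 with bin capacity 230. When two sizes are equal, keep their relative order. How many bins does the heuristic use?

Sorted descending: 180, 150, 150, 120, 60, 50, 50, 40, 20, 20, 20, 20.
  180 → bin 1 (new)  [load 180/230]
  150 → bin 2 (new)  [load 150/230]
  150 → bin 3 (new)  [load 150/230]
  120 → bin 4 (new)  [load 120/230]
  60 → bin 2  [load 210/230]
  50 → bin 1  [load 230/230]
  50 → bin 3  [load 200/230]
  40 → bin 4  [load 160/230]
  20 → bin 2  [load 230/230]
  20 → bin 3  [load 220/230]
  20 → bin 4  [load 180/230]
  20 → bin 4  [load 200/230]
4 bins opened.

4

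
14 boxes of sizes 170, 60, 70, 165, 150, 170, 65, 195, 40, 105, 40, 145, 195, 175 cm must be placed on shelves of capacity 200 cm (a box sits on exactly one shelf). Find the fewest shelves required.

Total = 195 + 195 + 175 + 170 + 170 + 165 + 150 + 145 + 105 + 70 + 65 + 60 + 40 + 40 = 1745 cm.
Lower bound: ⌈1745/200⌉ = 9 shelves.
A packing using 10 shelves:
  shelf 1: 195 = 195
  shelf 2: 195 = 195
  shelf 3: 175 = 175
  shelf 4: 170 = 170
  shelf 5: 170 = 170
  shelf 6: 165 = 165
  shelf 7: 150 + 40 = 190
  shelf 8: 145 + 40 = 185
  shelf 9: 105 + 70 = 175
  shelf 10: 65 + 60 = 125
No arrangement into 9 shelves stays within capacity, so 10 is optimal.

10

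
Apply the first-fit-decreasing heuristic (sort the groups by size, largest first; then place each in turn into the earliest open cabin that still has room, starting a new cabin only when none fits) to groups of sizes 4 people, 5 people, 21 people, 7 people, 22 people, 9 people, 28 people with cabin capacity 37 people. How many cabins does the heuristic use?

3

Sorted descending: 28, 22, 21, 9, 7, 5, 4.
  28 → cabin 1 (new)  [load 28/37]
  22 → cabin 2 (new)  [load 22/37]
  21 → cabin 3 (new)  [load 21/37]
  9 → cabin 1  [load 37/37]
  7 → cabin 2  [load 29/37]
  5 → cabin 2  [load 34/37]
  4 → cabin 3  [load 25/37]
3 cabins opened.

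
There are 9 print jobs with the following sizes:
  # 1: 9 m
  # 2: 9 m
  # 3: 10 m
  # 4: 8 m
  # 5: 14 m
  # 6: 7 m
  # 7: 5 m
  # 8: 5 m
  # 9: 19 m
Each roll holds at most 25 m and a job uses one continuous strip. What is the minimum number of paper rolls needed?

4

Total = 19 + 14 + 10 + 9 + 9 + 8 + 7 + 5 + 5 = 86 m.
Lower bound: ⌈86/25⌉ = 4 paper rolls.
A packing using 4 paper rolls:
  roll 1: 19 + 5 = 24
  roll 2: 14 + 10 = 24
  roll 3: 9 + 9 + 7 = 25
  roll 4: 8 + 5 = 13
This matches the lower bound, so 4 is optimal.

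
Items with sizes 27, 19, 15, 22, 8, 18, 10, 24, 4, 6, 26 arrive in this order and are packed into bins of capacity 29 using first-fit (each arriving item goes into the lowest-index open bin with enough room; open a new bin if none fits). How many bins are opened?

7

  27 → bin 1 (new)  [load 27/29]
  19 → bin 2 (new)  [load 19/29]
  15 → bin 3 (new)  [load 15/29]
  22 → bin 4 (new)  [load 22/29]
  8 → bin 2  [load 27/29]
  18 → bin 5 (new)  [load 18/29]
  10 → bin 3  [load 25/29]
  24 → bin 6 (new)  [load 24/29]
  4 → bin 3  [load 29/29]
  6 → bin 4  [load 28/29]
  26 → bin 7 (new)  [load 26/29]
7 bins opened.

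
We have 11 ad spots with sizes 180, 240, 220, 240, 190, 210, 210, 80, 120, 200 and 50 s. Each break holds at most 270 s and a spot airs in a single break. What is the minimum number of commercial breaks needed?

Total = 240 + 240 + 220 + 210 + 210 + 200 + 190 + 180 + 120 + 80 + 50 = 1940 s.
Lower bound: ⌈1940/270⌉ = 8 commercial breaks.
A packing using 9 commercial breaks:
  break 1: 240 = 240
  break 2: 240 = 240
  break 3: 220 + 50 = 270
  break 4: 210 = 210
  break 5: 210 = 210
  break 6: 200 = 200
  break 7: 190 + 80 = 270
  break 8: 180 = 180
  break 9: 120 = 120
No arrangement into 8 commercial breaks stays within capacity, so 9 is optimal.

9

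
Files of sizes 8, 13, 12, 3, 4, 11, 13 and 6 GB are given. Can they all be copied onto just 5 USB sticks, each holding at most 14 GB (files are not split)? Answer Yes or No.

No

Total = 70 GB; ⌈70/14⌉ = 5.
The bound of 5 does not rule out 5, but exhaustive search shows no assignment into 5 USB sticks of capacity 14 GB exists — the minimum is 6.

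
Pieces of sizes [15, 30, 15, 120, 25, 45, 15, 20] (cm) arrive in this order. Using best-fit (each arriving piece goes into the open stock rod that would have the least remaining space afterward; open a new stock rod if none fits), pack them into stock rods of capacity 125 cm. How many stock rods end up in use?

3

  15 → stock rod 1 (new)  [load 15/125]
  30 → stock rod 1  [load 45/125]
  15 → stock rod 1  [load 60/125]
  120 → stock rod 2 (new)  [load 120/125]
  25 → stock rod 1  [load 85/125]
  45 → stock rod 3 (new)  [load 45/125]
  15 → stock rod 1  [load 100/125]
  20 → stock rod 1  [load 120/125]
3 stock rods opened.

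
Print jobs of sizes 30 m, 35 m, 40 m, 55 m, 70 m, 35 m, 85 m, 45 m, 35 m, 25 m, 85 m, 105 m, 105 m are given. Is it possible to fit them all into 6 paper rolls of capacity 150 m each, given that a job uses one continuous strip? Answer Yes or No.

Yes

A valid assignment using 6 paper rolls:
  roll 1: 105 + 45 = 150
  roll 2: 105 + 40 = 145
  roll 3: 85 + 55 = 140
  roll 4: 85 + 35 + 30 = 150
  roll 5: 70 + 35 + 35 = 140
  roll 6: 25 = 25
Every load is within 150 m, so 6 paper rolls suffice.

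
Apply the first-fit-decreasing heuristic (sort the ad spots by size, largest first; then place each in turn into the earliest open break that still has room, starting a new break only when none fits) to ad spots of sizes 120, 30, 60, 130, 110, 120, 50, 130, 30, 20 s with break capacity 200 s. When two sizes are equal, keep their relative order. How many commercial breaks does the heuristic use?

5

Sorted descending: 130, 130, 120, 120, 110, 60, 50, 30, 30, 20.
  130 → break 1 (new)  [load 130/200]
  130 → break 2 (new)  [load 130/200]
  120 → break 3 (new)  [load 120/200]
  120 → break 4 (new)  [load 120/200]
  110 → break 5 (new)  [load 110/200]
  60 → break 1  [load 190/200]
  50 → break 2  [load 180/200]
  30 → break 3  [load 150/200]
  30 → break 3  [load 180/200]
  20 → break 2  [load 200/200]
5 commercial breaks opened.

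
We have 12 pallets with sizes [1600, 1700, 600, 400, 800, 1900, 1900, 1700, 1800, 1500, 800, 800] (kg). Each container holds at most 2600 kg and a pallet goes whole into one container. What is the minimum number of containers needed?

7

Total = 1900 + 1900 + 1800 + 1700 + 1700 + 1600 + 1500 + 800 + 800 + 800 + 600 + 400 = 15500 kg.
Lower bound: ⌈15500/2600⌉ = 6 containers.
Also, 7 pallets each exceed 1300 kg, and no two of those can share a container, so at least 7 containers are needed.
A packing using 7 containers:
  container 1: 1900 + 600 = 2500
  container 2: 1900 + 400 = 2300
  container 3: 1800 + 800 = 2600
  container 4: 1700 + 800 = 2500
  container 5: 1700 + 800 = 2500
  container 6: 1600 = 1600
  container 7: 1500 = 1500
This matches the lower bound, so 7 is optimal.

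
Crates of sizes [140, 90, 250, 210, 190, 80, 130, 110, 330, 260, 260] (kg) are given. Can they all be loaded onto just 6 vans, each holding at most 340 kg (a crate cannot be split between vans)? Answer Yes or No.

No

Total = 2050 kg; ⌈2050/340⌉ = 7.
At least 7 vans are required, but only 6 are allowed.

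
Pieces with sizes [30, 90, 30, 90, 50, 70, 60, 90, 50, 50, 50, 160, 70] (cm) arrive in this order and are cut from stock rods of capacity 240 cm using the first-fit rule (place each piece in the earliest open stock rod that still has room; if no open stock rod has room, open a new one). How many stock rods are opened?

4

  30 → stock rod 1 (new)  [load 30/240]
  90 → stock rod 1  [load 120/240]
  30 → stock rod 1  [load 150/240]
  90 → stock rod 1  [load 240/240]
  50 → stock rod 2 (new)  [load 50/240]
  70 → stock rod 2  [load 120/240]
  60 → stock rod 2  [load 180/240]
  90 → stock rod 3 (new)  [load 90/240]
  50 → stock rod 2  [load 230/240]
  50 → stock rod 3  [load 140/240]
  50 → stock rod 3  [load 190/240]
  160 → stock rod 4 (new)  [load 160/240]
  70 → stock rod 4  [load 230/240]
4 stock rods opened.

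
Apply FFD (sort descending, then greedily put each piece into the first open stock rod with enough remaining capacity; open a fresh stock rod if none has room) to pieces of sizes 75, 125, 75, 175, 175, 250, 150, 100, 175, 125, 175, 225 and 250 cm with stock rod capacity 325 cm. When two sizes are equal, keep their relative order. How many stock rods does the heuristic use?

7

Sorted descending: 250, 250, 225, 175, 175, 175, 175, 150, 125, 125, 100, 75, 75.
  250 → stock rod 1 (new)  [load 250/325]
  250 → stock rod 2 (new)  [load 250/325]
  225 → stock rod 3 (new)  [load 225/325]
  175 → stock rod 4 (new)  [load 175/325]
  175 → stock rod 5 (new)  [load 175/325]
  175 → stock rod 6 (new)  [load 175/325]
  175 → stock rod 7 (new)  [load 175/325]
  150 → stock rod 4  [load 325/325]
  125 → stock rod 5  [load 300/325]
  125 → stock rod 6  [load 300/325]
  100 → stock rod 3  [load 325/325]
  75 → stock rod 1  [load 325/325]
  75 → stock rod 2  [load 325/325]
7 stock rods opened.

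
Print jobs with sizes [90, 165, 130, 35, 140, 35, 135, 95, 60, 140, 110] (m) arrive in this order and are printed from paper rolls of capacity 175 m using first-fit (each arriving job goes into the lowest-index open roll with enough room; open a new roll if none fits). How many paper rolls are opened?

8

  90 → roll 1 (new)  [load 90/175]
  165 → roll 2 (new)  [load 165/175]
  130 → roll 3 (new)  [load 130/175]
  35 → roll 1  [load 125/175]
  140 → roll 4 (new)  [load 140/175]
  35 → roll 1  [load 160/175]
  135 → roll 5 (new)  [load 135/175]
  95 → roll 6 (new)  [load 95/175]
  60 → roll 6  [load 155/175]
  140 → roll 7 (new)  [load 140/175]
  110 → roll 8 (new)  [load 110/175]
8 paper rolls opened.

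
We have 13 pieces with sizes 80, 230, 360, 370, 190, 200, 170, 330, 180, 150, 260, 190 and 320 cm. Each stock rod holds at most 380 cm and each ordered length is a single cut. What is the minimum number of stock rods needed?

9

Total = 370 + 360 + 330 + 320 + 260 + 230 + 200 + 190 + 190 + 180 + 170 + 150 + 80 = 3030 cm.
Lower bound: ⌈3030/380⌉ = 8 stock rods.
A packing using 9 stock rods:
  stock rod 1: 370 = 370
  stock rod 2: 360 = 360
  stock rod 3: 330 = 330
  stock rod 4: 320 = 320
  stock rod 5: 260 + 80 = 340
  stock rod 6: 230 + 150 = 380
  stock rod 7: 200 + 180 = 380
  stock rod 8: 190 + 190 = 380
  stock rod 9: 170 = 170
No arrangement into 8 stock rods stays within capacity, so 9 is optimal.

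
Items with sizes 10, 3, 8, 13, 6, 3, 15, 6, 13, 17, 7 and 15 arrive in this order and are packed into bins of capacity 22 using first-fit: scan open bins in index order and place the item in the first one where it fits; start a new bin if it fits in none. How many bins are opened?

  10 → bin 1 (new)  [load 10/22]
  3 → bin 1  [load 13/22]
  8 → bin 1  [load 21/22]
  13 → bin 2 (new)  [load 13/22]
  6 → bin 2  [load 19/22]
  3 → bin 2  [load 22/22]
  15 → bin 3 (new)  [load 15/22]
  6 → bin 3  [load 21/22]
  13 → bin 4 (new)  [load 13/22]
  17 → bin 5 (new)  [load 17/22]
  7 → bin 4  [load 20/22]
  15 → bin 6 (new)  [load 15/22]
6 bins opened.

6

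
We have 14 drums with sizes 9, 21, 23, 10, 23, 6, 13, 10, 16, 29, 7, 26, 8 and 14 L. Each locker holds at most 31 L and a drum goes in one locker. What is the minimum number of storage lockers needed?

8

Total = 29 + 26 + 23 + 23 + 21 + 16 + 14 + 13 + 10 + 10 + 9 + 8 + 7 + 6 = 215 L.
Lower bound: ⌈215/31⌉ = 7 storage lockers.
A packing using 8 storage lockers:
  locker 1: 29 = 29
  locker 2: 26 = 26
  locker 3: 23 + 8 = 31
  locker 4: 23 + 7 = 30
  locker 5: 21 + 10 = 31
  locker 6: 16 + 14 = 30
  locker 7: 13 + 10 + 6 = 29
  locker 8: 9 = 9
No arrangement into 7 storage lockers stays within capacity, so 8 is optimal.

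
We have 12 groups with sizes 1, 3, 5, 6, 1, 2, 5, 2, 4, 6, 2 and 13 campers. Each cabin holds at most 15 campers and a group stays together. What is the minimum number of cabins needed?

Total = 13 + 6 + 6 + 5 + 5 + 4 + 3 + 2 + 2 + 2 + 1 + 1 = 50 campers.
Lower bound: ⌈50/15⌉ = 4 cabins.
A packing using 4 cabins:
  cabin 1: 13 + 2 = 15
  cabin 2: 6 + 6 + 3 = 15
  cabin 3: 5 + 5 + 4 + 1 = 15
  cabin 4: 2 + 2 + 1 = 5
This matches the lower bound, so 4 is optimal.

4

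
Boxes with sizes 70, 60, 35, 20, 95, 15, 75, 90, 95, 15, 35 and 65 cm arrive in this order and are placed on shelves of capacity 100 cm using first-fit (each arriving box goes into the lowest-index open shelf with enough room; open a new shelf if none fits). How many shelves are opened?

  70 → shelf 1 (new)  [load 70/100]
  60 → shelf 2 (new)  [load 60/100]
  35 → shelf 2  [load 95/100]
  20 → shelf 1  [load 90/100]
  95 → shelf 3 (new)  [load 95/100]
  15 → shelf 4 (new)  [load 15/100]
  75 → shelf 4  [load 90/100]
  90 → shelf 5 (new)  [load 90/100]
  95 → shelf 6 (new)  [load 95/100]
  15 → shelf 7 (new)  [load 15/100]
  35 → shelf 7  [load 50/100]
  65 → shelf 8 (new)  [load 65/100]
8 shelves opened.

8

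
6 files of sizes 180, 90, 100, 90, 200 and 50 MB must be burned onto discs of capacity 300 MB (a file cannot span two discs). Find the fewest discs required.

Total = 200 + 180 + 100 + 90 + 90 + 50 = 710 MB.
Lower bound: ⌈710/300⌉ = 3 discs.
A packing using 3 discs:
  disc 1: 200 + 100 = 300
  disc 2: 180 + 90 = 270
  disc 3: 90 + 50 = 140
This matches the lower bound, so 3 is optimal.

3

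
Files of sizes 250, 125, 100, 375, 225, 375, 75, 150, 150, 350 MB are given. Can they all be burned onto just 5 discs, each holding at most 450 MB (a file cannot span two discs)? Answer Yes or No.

No

Total = 2175 MB; ⌈2175/450⌉ = 5.
The bound of 5 does not rule out 5, but exhaustive search shows no assignment into 5 discs of capacity 450 MB exists — the minimum is 6.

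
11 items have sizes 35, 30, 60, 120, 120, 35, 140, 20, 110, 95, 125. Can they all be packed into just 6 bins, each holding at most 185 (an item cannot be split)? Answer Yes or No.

Yes

A valid assignment using 6 bins:
  bin 1: 140 + 35 = 175
  bin 2: 125 + 60 = 185
  bin 3: 120 + 35 + 30 = 185
  bin 4: 120 + 20 = 140
  bin 5: 110 = 110
  bin 6: 95 = 95
Every load is within 185, so 6 bins suffice.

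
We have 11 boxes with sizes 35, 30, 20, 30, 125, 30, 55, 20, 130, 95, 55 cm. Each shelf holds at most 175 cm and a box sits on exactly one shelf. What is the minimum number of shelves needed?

Total = 130 + 125 + 95 + 55 + 55 + 35 + 30 + 30 + 30 + 20 + 20 = 625 cm.
Lower bound: ⌈625/175⌉ = 4 shelves.
A packing using 4 shelves:
  shelf 1: 130 + 35 = 165
  shelf 2: 125 + 30 + 20 = 175
  shelf 3: 95 + 55 + 20 = 170
  shelf 4: 55 + 30 + 30 = 115
This matches the lower bound, so 4 is optimal.

4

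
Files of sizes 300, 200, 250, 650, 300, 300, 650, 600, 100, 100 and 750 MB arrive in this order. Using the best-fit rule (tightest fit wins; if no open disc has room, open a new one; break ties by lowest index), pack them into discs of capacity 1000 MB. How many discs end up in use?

5

  300 → disc 1 (new)  [load 300/1000]
  200 → disc 1  [load 500/1000]
  250 → disc 1  [load 750/1000]
  650 → disc 2 (new)  [load 650/1000]
  300 → disc 2  [load 950/1000]
  300 → disc 3 (new)  [load 300/1000]
  650 → disc 3  [load 950/1000]
  600 → disc 4 (new)  [load 600/1000]
  100 → disc 1  [load 850/1000]
  100 → disc 1  [load 950/1000]
  750 → disc 5 (new)  [load 750/1000]
5 discs opened.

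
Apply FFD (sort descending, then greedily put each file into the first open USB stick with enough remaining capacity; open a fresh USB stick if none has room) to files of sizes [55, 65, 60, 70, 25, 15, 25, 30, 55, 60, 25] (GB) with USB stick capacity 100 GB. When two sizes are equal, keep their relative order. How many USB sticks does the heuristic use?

6

Sorted descending: 70, 65, 60, 60, 55, 55, 30, 25, 25, 25, 15.
  70 → USB stick 1 (new)  [load 70/100]
  65 → USB stick 2 (new)  [load 65/100]
  60 → USB stick 3 (new)  [load 60/100]
  60 → USB stick 4 (new)  [load 60/100]
  55 → USB stick 5 (new)  [load 55/100]
  55 → USB stick 6 (new)  [load 55/100]
  30 → USB stick 1  [load 100/100]
  25 → USB stick 2  [load 90/100]
  25 → USB stick 3  [load 85/100]
  25 → USB stick 4  [load 85/100]
  15 → USB stick 3  [load 100/100]
6 USB sticks opened.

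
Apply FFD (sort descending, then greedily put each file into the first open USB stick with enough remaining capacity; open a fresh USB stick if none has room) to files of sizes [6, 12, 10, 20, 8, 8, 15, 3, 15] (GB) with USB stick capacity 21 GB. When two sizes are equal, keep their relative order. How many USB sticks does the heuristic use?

5

Sorted descending: 20, 15, 15, 12, 10, 8, 8, 6, 3.
  20 → USB stick 1 (new)  [load 20/21]
  15 → USB stick 2 (new)  [load 15/21]
  15 → USB stick 3 (new)  [load 15/21]
  12 → USB stick 4 (new)  [load 12/21]
  10 → USB stick 5 (new)  [load 10/21]
  8 → USB stick 4  [load 20/21]
  8 → USB stick 5  [load 18/21]
  6 → USB stick 2  [load 21/21]
  3 → USB stick 3  [load 18/21]
5 USB sticks opened.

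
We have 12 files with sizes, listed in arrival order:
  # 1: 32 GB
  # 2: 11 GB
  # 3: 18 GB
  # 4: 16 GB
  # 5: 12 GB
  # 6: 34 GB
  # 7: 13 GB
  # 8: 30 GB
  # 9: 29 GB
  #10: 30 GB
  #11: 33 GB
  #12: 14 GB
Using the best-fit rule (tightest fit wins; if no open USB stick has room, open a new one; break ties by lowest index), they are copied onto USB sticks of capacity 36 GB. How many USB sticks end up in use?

9

  32 → USB stick 1 (new)  [load 32/36]
  11 → USB stick 2 (new)  [load 11/36]
  18 → USB stick 2  [load 29/36]
  16 → USB stick 3 (new)  [load 16/36]
  12 → USB stick 3  [load 28/36]
  34 → USB stick 4 (new)  [load 34/36]
  13 → USB stick 5 (new)  [load 13/36]
  30 → USB stick 6 (new)  [load 30/36]
  29 → USB stick 7 (new)  [load 29/36]
  30 → USB stick 8 (new)  [load 30/36]
  33 → USB stick 9 (new)  [load 33/36]
  14 → USB stick 5  [load 27/36]
9 USB sticks opened.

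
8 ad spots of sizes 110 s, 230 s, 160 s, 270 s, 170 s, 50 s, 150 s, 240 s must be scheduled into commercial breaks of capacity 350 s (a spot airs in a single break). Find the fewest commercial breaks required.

Total = 270 + 240 + 230 + 170 + 160 + 150 + 110 + 50 = 1380 s.
Lower bound: ⌈1380/350⌉ = 4 commercial breaks.
A packing using 5 commercial breaks:
  break 1: 270 + 50 = 320
  break 2: 240 + 110 = 350
  break 3: 230 = 230
  break 4: 170 + 160 = 330
  break 5: 150 = 150
No arrangement into 4 commercial breaks stays within capacity, so 5 is optimal.

5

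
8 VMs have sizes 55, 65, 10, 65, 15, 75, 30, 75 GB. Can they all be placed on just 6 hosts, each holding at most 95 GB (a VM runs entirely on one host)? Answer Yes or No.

Yes

A valid assignment using 5 hosts:
  host 1: 75 + 15 = 90
  host 2: 75 + 10 = 85
  host 3: 65 + 30 = 95
  host 4: 65 = 65
  host 5: 55 = 55
That uses only 5 ≤ 6, so 6 hosts are enough.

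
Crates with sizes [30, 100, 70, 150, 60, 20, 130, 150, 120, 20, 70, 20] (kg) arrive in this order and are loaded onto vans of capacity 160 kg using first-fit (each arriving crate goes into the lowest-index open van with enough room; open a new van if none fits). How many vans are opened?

  30 → van 1 (new)  [load 30/160]
  100 → van 1  [load 130/160]
  70 → van 2 (new)  [load 70/160]
  150 → van 3 (new)  [load 150/160]
  60 → van 2  [load 130/160]
  20 → van 1  [load 150/160]
  130 → van 4 (new)  [load 130/160]
  150 → van 5 (new)  [load 150/160]
  120 → van 6 (new)  [load 120/160]
  20 → van 2  [load 150/160]
  70 → van 7 (new)  [load 70/160]
  20 → van 4  [load 150/160]
7 vans opened.

7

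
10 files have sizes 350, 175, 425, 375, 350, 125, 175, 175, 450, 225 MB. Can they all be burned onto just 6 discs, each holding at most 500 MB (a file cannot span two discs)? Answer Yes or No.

No

Total = 2825 MB; ⌈2825/500⌉ = 6.
The bound of 6 does not rule out 6, but exhaustive search shows no assignment into 6 discs of capacity 500 MB exists — the minimum is 7.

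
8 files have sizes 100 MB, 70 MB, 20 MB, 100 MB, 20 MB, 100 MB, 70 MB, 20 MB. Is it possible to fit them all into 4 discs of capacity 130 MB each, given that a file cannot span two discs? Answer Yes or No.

Total = 500 MB; ⌈500/130⌉ = 4.
5 files each exceed half the capacity and cannot share a disc, forcing at least 5 discs.
At least 5 discs are required, but only 4 are allowed.

No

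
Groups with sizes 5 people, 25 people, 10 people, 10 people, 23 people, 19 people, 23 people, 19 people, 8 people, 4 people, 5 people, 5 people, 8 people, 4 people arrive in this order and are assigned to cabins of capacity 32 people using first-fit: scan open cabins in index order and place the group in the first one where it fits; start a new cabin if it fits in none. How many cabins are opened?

6

  5 → cabin 1 (new)  [load 5/32]
  25 → cabin 1  [load 30/32]
  10 → cabin 2 (new)  [load 10/32]
  10 → cabin 2  [load 20/32]
  23 → cabin 3 (new)  [load 23/32]
  19 → cabin 4 (new)  [load 19/32]
  23 → cabin 5 (new)  [load 23/32]
  19 → cabin 6 (new)  [load 19/32]
  8 → cabin 2  [load 28/32]
  4 → cabin 2  [load 32/32]
  5 → cabin 3  [load 28/32]
  5 → cabin 4  [load 24/32]
  8 → cabin 4  [load 32/32]
  4 → cabin 3  [load 32/32]
6 cabins opened.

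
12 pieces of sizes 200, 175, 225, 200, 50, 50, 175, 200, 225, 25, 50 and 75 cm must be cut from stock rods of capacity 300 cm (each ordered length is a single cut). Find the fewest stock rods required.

7

Total = 225 + 225 + 200 + 200 + 200 + 175 + 175 + 75 + 50 + 50 + 50 + 25 = 1650 cm.
Lower bound: ⌈1650/300⌉ = 6 stock rods.
Also, 7 pieces each exceed 150 cm, and no two of those can share a stock rod, so at least 7 stock rods are needed.
A packing using 7 stock rods:
  stock rod 1: 225 + 75 = 300
  stock rod 2: 225 + 50 + 25 = 300
  stock rod 3: 200 + 50 + 50 = 300
  stock rod 4: 200 = 200
  stock rod 5: 200 = 200
  stock rod 6: 175 = 175
  stock rod 7: 175 = 175
This matches the lower bound, so 7 is optimal.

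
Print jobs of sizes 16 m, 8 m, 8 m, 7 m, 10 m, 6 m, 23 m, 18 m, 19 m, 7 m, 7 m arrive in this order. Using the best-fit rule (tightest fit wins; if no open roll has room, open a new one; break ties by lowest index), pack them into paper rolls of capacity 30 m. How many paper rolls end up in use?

  16 → roll 1 (new)  [load 16/30]
  8 → roll 1  [load 24/30]
  8 → roll 2 (new)  [load 8/30]
  7 → roll 2  [load 15/30]
  10 → roll 2  [load 25/30]
  6 → roll 1  [load 30/30]
  23 → roll 3 (new)  [load 23/30]
  18 → roll 4 (new)  [load 18/30]
  19 → roll 5 (new)  [load 19/30]
  7 → roll 3  [load 30/30]
  7 → roll 5  [load 26/30]
5 paper rolls opened.

5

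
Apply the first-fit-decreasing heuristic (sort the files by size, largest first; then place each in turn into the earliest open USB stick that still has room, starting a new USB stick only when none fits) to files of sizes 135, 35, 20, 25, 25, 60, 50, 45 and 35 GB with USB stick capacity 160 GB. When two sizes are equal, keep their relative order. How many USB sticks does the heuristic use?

Sorted descending: 135, 60, 50, 45, 35, 35, 25, 25, 20.
  135 → USB stick 1 (new)  [load 135/160]
  60 → USB stick 2 (new)  [load 60/160]
  50 → USB stick 2  [load 110/160]
  45 → USB stick 2  [load 155/160]
  35 → USB stick 3 (new)  [load 35/160]
  35 → USB stick 3  [load 70/160]
  25 → USB stick 1  [load 160/160]
  25 → USB stick 3  [load 95/160]
  20 → USB stick 3  [load 115/160]
3 USB sticks opened.

3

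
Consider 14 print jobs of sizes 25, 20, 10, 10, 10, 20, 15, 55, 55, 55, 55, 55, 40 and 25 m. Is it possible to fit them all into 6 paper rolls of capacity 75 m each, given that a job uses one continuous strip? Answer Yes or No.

Total = 450 m; ⌈450/75⌉ = 6.
The bound of 6 does not rule out 6, but exhaustive search shows no assignment into 6 paper rolls of capacity 75 m exists — the minimum is 7.

No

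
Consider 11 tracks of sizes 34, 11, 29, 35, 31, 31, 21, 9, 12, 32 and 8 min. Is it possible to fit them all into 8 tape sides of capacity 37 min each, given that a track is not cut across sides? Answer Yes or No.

Yes

A valid assignment using 8 tape sides:
  side 1: 35 = 35
  side 2: 34 = 34
  side 3: 32 = 32
  side 4: 31 = 31
  side 5: 31 = 31
  side 6: 29 + 8 = 37
  side 7: 21 + 12 = 33
  side 8: 11 + 9 = 20
Every load is within 37 min, so 8 tape sides suffice.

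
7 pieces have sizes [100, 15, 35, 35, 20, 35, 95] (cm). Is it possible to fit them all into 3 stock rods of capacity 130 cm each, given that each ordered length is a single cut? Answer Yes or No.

Yes

A valid assignment using 3 stock rods:
  stock rod 1: 100 + 20 = 120
  stock rod 2: 95 + 35 = 130
  stock rod 3: 35 + 35 + 15 = 85
Every load is within 130 cm, so 3 stock rods suffice.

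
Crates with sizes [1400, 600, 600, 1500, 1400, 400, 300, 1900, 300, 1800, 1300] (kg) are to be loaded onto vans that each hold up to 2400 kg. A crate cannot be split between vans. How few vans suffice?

6

Total = 1900 + 1800 + 1500 + 1400 + 1400 + 1300 + 600 + 600 + 400 + 300 + 300 = 11500 kg.
Lower bound: ⌈11500/2400⌉ = 5 vans.
Also, 6 crates each exceed 1200 kg, and no two of those can share a van, so at least 6 vans are needed.
A packing using 6 vans:
  van 1: 1900 + 400 = 2300
  van 2: 1800 + 600 = 2400
  van 3: 1500 + 600 + 300 = 2400
  van 4: 1400 + 300 = 1700
  van 5: 1400 = 1400
  van 6: 1300 = 1300
This matches the lower bound, so 6 is optimal.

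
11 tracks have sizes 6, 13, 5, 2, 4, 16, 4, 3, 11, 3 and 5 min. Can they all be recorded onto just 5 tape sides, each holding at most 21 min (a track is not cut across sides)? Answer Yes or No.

Yes

A valid assignment using 4 tape sides:
  side 1: 16 + 5 = 21
  side 2: 13 + 6 + 2 = 21
  side 3: 11 + 5 + 4 = 20
  side 4: 4 + 3 + 3 = 10
That uses only 4 ≤ 5, so 5 tape sides are enough.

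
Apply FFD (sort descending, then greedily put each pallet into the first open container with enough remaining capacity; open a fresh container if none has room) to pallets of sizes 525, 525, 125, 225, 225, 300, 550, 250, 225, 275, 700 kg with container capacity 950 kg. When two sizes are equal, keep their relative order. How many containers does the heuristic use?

5

Sorted descending: 700, 550, 525, 525, 300, 275, 250, 225, 225, 225, 125.
  700 → container 1 (new)  [load 700/950]
  550 → container 2 (new)  [load 550/950]
  525 → container 3 (new)  [load 525/950]
  525 → container 4 (new)  [load 525/950]
  300 → container 2  [load 850/950]
  275 → container 3  [load 800/950]
  250 → container 1  [load 950/950]
  225 → container 4  [load 750/950]
  225 → container 5 (new)  [load 225/950]
  225 → container 5  [load 450/950]
  125 → container 3  [load 925/950]
5 containers opened.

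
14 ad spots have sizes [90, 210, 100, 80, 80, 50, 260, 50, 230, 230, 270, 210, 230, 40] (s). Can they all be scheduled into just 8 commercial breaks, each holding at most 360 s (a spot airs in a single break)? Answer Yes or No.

Yes

A valid assignment using 7 commercial breaks:
  break 1: 270 + 90 = 360
  break 2: 260 + 100 = 360
  break 3: 230 + 80 + 50 = 360
  break 4: 230 + 80 + 50 = 360
  break 5: 230 + 40 = 270
  break 6: 210 = 210
  break 7: 210 = 210
That uses only 7 ≤ 8, so 8 commercial breaks are enough.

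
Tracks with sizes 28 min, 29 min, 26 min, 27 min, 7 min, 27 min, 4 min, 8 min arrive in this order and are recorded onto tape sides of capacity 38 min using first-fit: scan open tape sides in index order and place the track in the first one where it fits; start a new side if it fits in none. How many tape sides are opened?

5

  28 → side 1 (new)  [load 28/38]
  29 → side 2 (new)  [load 29/38]
  26 → side 3 (new)  [load 26/38]
  27 → side 4 (new)  [load 27/38]
  7 → side 1  [load 35/38]
  27 → side 5 (new)  [load 27/38]
  4 → side 2  [load 33/38]
  8 → side 3  [load 34/38]
5 tape sides opened.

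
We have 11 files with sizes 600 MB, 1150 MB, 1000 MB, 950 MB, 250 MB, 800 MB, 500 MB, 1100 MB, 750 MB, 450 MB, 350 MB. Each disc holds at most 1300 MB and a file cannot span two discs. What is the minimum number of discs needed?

7

Total = 1150 + 1100 + 1000 + 950 + 800 + 750 + 600 + 500 + 450 + 350 + 250 = 7900 MB.
Lower bound: ⌈7900/1300⌉ = 7 discs.
A packing using 7 discs:
  disc 1: 1150 = 1150
  disc 2: 1100 = 1100
  disc 3: 1000 + 250 = 1250
  disc 4: 950 + 350 = 1300
  disc 5: 800 + 500 = 1300
  disc 6: 750 + 450 = 1200
  disc 7: 600 = 600
This matches the lower bound, so 7 is optimal.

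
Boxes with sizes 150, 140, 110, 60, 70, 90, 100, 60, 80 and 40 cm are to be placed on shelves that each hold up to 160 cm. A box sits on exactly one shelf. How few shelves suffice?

6

Total = 150 + 140 + 110 + 100 + 90 + 80 + 70 + 60 + 60 + 40 = 900 cm.
Lower bound: ⌈900/160⌉ = 6 shelves.
A packing using 6 shelves:
  shelf 1: 150 = 150
  shelf 2: 140 = 140
  shelf 3: 110 + 40 = 150
  shelf 4: 100 + 60 = 160
  shelf 5: 90 + 70 = 160
  shelf 6: 80 + 60 = 140
This matches the lower bound, so 6 is optimal.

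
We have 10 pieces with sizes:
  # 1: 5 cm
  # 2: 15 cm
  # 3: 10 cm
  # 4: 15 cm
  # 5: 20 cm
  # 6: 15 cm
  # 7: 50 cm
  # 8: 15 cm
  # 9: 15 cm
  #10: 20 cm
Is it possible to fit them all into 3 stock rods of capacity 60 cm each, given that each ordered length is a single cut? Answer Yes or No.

Yes

A valid assignment using 3 stock rods:
  stock rod 1: 50 + 10 = 60
  stock rod 2: 20 + 20 + 15 + 5 = 60
  stock rod 3: 15 + 15 + 15 + 15 = 60
Every load is within 60 cm, so 3 stock rods suffice.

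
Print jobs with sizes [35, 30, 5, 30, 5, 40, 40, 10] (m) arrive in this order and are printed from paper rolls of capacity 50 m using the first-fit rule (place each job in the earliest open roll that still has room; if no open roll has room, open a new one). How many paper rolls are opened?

5

  35 → roll 1 (new)  [load 35/50]
  30 → roll 2 (new)  [load 30/50]
  5 → roll 1  [load 40/50]
  30 → roll 3 (new)  [load 30/50]
  5 → roll 1  [load 45/50]
  40 → roll 4 (new)  [load 40/50]
  40 → roll 5 (new)  [load 40/50]
  10 → roll 2  [load 40/50]
5 paper rolls opened.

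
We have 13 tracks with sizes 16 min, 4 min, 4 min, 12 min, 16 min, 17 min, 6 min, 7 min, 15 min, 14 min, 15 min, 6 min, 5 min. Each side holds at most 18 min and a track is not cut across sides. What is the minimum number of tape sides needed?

Total = 17 + 16 + 16 + 15 + 15 + 14 + 12 + 7 + 6 + 6 + 5 + 4 + 4 = 137 min.
Lower bound: ⌈137/18⌉ = 8 tape sides.
A packing using 9 tape sides:
  side 1: 17 = 17
  side 2: 16 = 16
  side 3: 16 = 16
  side 4: 15 = 15
  side 5: 15 = 15
  side 6: 14 + 4 = 18
  side 7: 12 + 6 = 18
  side 8: 7 + 6 + 5 = 18
  side 9: 4 = 4
No arrangement into 8 tape sides stays within capacity, so 9 is optimal.

9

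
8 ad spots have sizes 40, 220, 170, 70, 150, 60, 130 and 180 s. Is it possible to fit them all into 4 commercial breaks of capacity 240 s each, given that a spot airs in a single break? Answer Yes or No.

No

Total = 1020 s; ⌈1020/240⌉ = 5.
At least 5 commercial breaks are required, but only 4 are allowed.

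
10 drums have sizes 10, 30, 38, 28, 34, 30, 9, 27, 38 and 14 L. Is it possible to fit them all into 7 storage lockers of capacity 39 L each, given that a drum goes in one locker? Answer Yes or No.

No

Total = 258 L; ⌈258/39⌉ = 7.
The bound of 7 does not rule out 7, but exhaustive search shows no assignment into 7 storage lockers of capacity 39 L exists — the minimum is 8.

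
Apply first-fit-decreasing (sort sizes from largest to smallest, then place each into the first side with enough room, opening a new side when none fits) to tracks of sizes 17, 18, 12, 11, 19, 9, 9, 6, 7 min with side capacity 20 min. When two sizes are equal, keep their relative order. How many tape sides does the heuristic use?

6

Sorted descending: 19, 18, 17, 12, 11, 9, 9, 7, 6.
  19 → side 1 (new)  [load 19/20]
  18 → side 2 (new)  [load 18/20]
  17 → side 3 (new)  [load 17/20]
  12 → side 4 (new)  [load 12/20]
  11 → side 5 (new)  [load 11/20]
  9 → side 5  [load 20/20]
  9 → side 6 (new)  [load 9/20]
  7 → side 4  [load 19/20]
  6 → side 6  [load 15/20]
6 tape sides opened.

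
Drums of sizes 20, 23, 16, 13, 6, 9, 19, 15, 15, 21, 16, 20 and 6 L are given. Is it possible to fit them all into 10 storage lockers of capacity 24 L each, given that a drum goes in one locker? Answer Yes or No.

Yes

A valid assignment using 10 storage lockers:
  locker 1: 23 = 23
  locker 2: 21 = 21
  locker 3: 20 = 20
  locker 4: 20 = 20
  locker 5: 19 = 19
  locker 6: 16 + 6 = 22
  locker 7: 16 + 6 = 22
  locker 8: 15 + 9 = 24
  locker 9: 15 = 15
  locker 10: 13 = 13
Every load is within 24 L, so 10 storage lockers suffice.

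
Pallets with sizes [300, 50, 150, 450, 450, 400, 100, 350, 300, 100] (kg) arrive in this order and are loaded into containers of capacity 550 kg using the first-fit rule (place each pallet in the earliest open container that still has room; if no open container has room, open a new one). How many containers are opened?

  300 → container 1 (new)  [load 300/550]
  50 → container 1  [load 350/550]
  150 → container 1  [load 500/550]
  450 → container 2 (new)  [load 450/550]
  450 → container 3 (new)  [load 450/550]
  400 → container 4 (new)  [load 400/550]
  100 → container 2  [load 550/550]
  350 → container 5 (new)  [load 350/550]
  300 → container 6 (new)  [load 300/550]
  100 → container 3  [load 550/550]
6 containers opened.

6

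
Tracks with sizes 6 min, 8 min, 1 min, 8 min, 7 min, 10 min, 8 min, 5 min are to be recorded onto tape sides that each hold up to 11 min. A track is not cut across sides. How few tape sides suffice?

6

Total = 10 + 8 + 8 + 8 + 7 + 6 + 5 + 1 = 53 min.
Lower bound: ⌈53/11⌉ = 5 tape sides.
Also, 6 tracks each exceed 11/2 min, and no two of those can share a side, so at least 6 tape sides are needed.
A packing using 6 tape sides:
  side 1: 10 + 1 = 11
  side 2: 8 = 8
  side 3: 8 = 8
  side 4: 8 = 8
  side 5: 7 = 7
  side 6: 6 + 5 = 11
This matches the lower bound, so 6 is optimal.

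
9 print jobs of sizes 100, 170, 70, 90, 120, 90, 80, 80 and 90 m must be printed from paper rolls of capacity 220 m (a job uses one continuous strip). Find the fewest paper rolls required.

5

Total = 170 + 120 + 100 + 90 + 90 + 90 + 80 + 80 + 70 = 890 m.
Lower bound: ⌈890/220⌉ = 5 paper rolls.
A packing using 5 paper rolls:
  roll 1: 170 = 170
  roll 2: 120 + 100 = 220
  roll 3: 90 + 90 = 180
  roll 4: 90 + 80 = 170
  roll 5: 80 + 70 = 150
This matches the lower bound, so 5 is optimal.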